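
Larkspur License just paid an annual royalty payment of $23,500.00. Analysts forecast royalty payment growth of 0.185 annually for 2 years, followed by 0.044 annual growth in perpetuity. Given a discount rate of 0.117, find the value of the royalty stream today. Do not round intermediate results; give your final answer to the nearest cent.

$429626.26

D_1 = 27847.50000
D_2 = 32999.28750
Terminal value at year 2: TV = D_2×(1+g_2)/(r−g_2) = 34451.25615/0.073 = 471935.01575
P_0 = D_1/(1+r)^1 + D_2/(1+r)^2 + TV/(1+r)^2
    = 24930.61773 + 26448.32767 + 378247.31624 = 429626.26164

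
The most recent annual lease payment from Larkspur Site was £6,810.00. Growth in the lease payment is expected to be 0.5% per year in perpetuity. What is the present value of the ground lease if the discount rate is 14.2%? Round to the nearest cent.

D₁ = D₀ × (1 + g) = £6,810.00 × 1.005 = £6,844.0500
Growing perpetuity: P = D₁ / (r − g) = £6,844.0500 / (0.142 − 0.005) = £49,956.57

£49956.57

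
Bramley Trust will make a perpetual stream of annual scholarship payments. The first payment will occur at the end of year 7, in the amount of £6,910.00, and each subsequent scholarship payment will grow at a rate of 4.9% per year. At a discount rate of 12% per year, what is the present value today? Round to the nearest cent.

Value at end of year 6: C₁ / (r − g) = £6,910.00 / (0.12 − 0.049) = £97,323.9437
Discount to today: PV = £97,323.9437 / (1 + 0.12)^6 = £97,323.9437 / 1.973823 = £49,307.34

£49307.34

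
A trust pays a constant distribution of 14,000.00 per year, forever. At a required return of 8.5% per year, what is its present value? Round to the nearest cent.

Level perpetuity: PV = C / r = 14,000.00 / 0.085 = 164,705.88

164705.88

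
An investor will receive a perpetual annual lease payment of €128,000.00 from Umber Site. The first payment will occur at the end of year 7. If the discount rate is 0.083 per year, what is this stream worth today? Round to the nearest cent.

Value at end of year 6: C / r = €128,000.00 / 0.083 = €1,542,168.6747
Discount to today: PV = €1,542,168.6747 / (1 + 0.083)^6 = €1,542,168.6747 / 1.613507 = €955,787.04

€955787.04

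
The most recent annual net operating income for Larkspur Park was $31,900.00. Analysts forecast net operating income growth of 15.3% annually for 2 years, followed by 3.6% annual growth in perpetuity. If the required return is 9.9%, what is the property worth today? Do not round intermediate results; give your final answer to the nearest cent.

$645974.42

D_1 = 36780.70000
D_2 = 42408.14710
Terminal value at year 2: TV = D_2×(1+g_2)/(r−g_2) = 43934.84040/0.063 = 697378.41898
P_0 = D_1/(1+r)^1 + D_2/(1+r)^2 + TV/(1+r)^2
    = 33467.42493 + 35111.86619 + 577395.13295 = 645974.42408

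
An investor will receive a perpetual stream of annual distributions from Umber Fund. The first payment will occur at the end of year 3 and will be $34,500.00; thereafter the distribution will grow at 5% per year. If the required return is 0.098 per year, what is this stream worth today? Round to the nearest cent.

$596174.20

Value at end of year 2: C₁ / (r − g) = $34,500.00 / (0.098 − 0.05) = $718,750.0000
Discount to today: PV = $718,750.0000 / (1 + 0.098)^2 = $718,750.0000 / 1.205604 = $596,174.20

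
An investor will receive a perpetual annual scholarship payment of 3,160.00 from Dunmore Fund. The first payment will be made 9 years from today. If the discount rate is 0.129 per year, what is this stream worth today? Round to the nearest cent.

9279.95

Value at end of year 8: C / r = 3,160.00 / 0.129 = 24,496.1240
Discount to today: PV = 24,496.1240 / (1 + 0.129)^8 = 24,496.1240 / 2.639682 = 9,279.95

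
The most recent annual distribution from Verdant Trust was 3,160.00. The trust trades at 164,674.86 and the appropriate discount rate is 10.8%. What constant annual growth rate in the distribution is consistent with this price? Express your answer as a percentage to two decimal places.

8.71%

P = D₀(1+g)/(r−g) ⇒ P(r−g) = D₀(1+g) ⇒ g(P+D₀) = P·r − D₀
g = (P·r − D₀)/(P + D₀) = (164,674.86×0.108 − 3,160.00) / (164,674.86 + 3,160.00) = 0.087139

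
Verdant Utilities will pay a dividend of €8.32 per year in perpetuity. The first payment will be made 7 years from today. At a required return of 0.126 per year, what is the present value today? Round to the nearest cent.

€32.40

Value at end of year 6: C / r = €8.32 / 0.126 = €66.0317
Discount to today: PV = €66.0317 / (1 + 0.126)^6 = €66.0317 / 2.038123 = €32.40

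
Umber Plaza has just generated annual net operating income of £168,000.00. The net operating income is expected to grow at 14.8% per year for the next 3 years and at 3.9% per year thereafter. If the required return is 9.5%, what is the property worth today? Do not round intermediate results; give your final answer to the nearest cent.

D_1 = 192864.00000
D_2 = 221407.87200
D_3 = 254176.23706
Terminal value at year 3: TV = D_3×(1+g_2)/(r−g_2) = 264089.11030/0.056 = 4715876.96966
P_0 = D_1/(1+r)^1 + D_2/(1+r)^2 + D_3/(1+r)^3 + TV/(1+r)^3
    = 176131.50685 + 184656.59348 + 193594.30988 + 3591865.85651 = 4146248.26672

£4146248.27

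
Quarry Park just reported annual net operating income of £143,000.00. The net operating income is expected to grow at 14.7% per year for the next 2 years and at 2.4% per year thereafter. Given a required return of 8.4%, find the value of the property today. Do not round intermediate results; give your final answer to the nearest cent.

D_1 = 164021.00000
D_2 = 188132.08700
Terminal value at year 2: TV = D_2×(1+g_2)/(r−g_2) = 192647.25709/0.06 = 3210787.61813
P_0 = D_1/(1+r)^1 + D_2/(1+r)^2 + TV/(1+r)^2
    = 151310.88561 + 160104.78394 + 2732454.97928 = 3043870.64883

£3043870.65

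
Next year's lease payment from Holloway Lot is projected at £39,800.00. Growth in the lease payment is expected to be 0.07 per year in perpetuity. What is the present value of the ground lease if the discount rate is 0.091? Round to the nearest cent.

£1895238.10

Growing perpetuity: P = D₁ / (r − g) = £39,800.0000 / (0.091 − 0.07) = £1,895,238.10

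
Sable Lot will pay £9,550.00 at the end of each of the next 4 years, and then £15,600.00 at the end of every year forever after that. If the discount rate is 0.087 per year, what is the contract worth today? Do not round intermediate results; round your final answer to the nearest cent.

£159580.28

PV of 4-year annuity: £9,550.00 × [1 − (1+0.087)^−4] / 0.087 = 31144.15829
Perpetuity value at year 4: £15,600.00 / 0.087 = 179310.34483
PV of perpetuity: 179310.34483 / (1+0.087)^4 = 128436.11768
Total PV = 31144.15829 + 128436.11768 = 159580.27597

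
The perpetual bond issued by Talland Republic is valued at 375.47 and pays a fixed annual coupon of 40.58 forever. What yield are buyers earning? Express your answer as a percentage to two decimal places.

P = C/r ⇒ r = C/P = 40.58/375.47 = 0.108078

10.81%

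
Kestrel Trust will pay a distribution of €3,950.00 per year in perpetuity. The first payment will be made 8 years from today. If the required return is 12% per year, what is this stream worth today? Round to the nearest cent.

Value at end of year 7: C / r = €3,950.00 / 0.12 = €32,916.6667
Discount to today: PV = €32,916.6667 / (1 + 0.12)^7 = €32,916.6667 / 2.210681 = €14,889.83

€14889.83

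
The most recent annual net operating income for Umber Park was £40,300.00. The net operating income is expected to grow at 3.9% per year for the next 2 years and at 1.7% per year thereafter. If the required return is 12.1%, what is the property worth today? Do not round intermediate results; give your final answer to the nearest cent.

D_1 = 41871.70000
D_2 = 43504.69630
Terminal value at year 2: TV = D_2×(1+g_2)/(r−g_2) = 44244.27614/0.104 = 425425.73209
P_0 = D_1/(1+r)^1 + D_2/(1+r)^2 + TV/(1+r)^2
    = 37352.09634 + 34619.82881 + 338541.97984 = 410513.90500

£410513.90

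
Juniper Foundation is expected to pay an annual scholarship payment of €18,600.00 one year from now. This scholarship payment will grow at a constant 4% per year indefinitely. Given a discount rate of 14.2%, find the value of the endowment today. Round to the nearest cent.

Growing perpetuity: P = D₁ / (r − g) = €18,600.0000 / (0.142 − 0.04) = €182,352.94

€182352.94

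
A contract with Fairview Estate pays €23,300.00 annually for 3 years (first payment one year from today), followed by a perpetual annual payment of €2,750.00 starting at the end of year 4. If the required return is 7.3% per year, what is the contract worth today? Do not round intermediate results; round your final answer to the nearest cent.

PV of 3-year annuity: €23,300.00 × [1 − (1+0.073)^−3] / 0.073 = 60812.95465
Perpetuity value at year 3: €2,750.00 / 0.073 = 37671.23288
PV of perpetuity: 37671.23288 / (1+0.073)^3 = 30493.73823
Total PV = 60812.95465 + 30493.73823 = 91306.69288

€91306.69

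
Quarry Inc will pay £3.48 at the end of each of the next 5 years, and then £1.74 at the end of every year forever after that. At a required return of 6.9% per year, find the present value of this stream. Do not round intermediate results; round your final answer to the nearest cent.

PV of 5-year annuity: £3.48 × [1 − (1+0.069)^−5] / 0.069 = 14.30697
Perpetuity value at year 5: £1.74 / 0.069 = 25.21739
PV of perpetuity: 25.21739 / (1+0.069)^5 = 18.06390
Total PV = 14.30697 + 18.06390 = 32.37088

£32.37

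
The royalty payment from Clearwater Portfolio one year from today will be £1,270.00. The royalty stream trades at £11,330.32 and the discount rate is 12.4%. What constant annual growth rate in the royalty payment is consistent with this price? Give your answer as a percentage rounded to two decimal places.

1.19%

P = D₁/(r−g) ⇒ g = r − D₁/P = 0.124 − £1,270.00/£11,330.32 = 0.011911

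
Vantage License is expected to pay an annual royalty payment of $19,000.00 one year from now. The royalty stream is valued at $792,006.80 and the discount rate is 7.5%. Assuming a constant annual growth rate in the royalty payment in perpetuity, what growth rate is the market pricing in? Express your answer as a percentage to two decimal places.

P = D₁/(r−g) ⇒ g = r − D₁/P = 0.075 − $19,000.00/$792,006.80 = 0.051010

5.10%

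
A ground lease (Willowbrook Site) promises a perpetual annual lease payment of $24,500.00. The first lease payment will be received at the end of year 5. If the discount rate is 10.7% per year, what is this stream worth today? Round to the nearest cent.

$152472.61

Value at end of year 4: C / r = $24,500.00 / 0.107 = $228,971.9626
Discount to today: PV = $228,971.9626 / (1 + 0.107)^4 = $228,971.9626 / 1.501725 = $152,472.61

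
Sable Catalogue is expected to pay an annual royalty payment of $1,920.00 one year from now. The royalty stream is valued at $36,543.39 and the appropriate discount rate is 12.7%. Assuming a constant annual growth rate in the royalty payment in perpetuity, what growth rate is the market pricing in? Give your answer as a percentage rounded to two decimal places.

7.45%

P = D₁/(r−g) ⇒ g = r − D₁/P = 0.127 − $1,920.00/$36,543.39 = 0.074460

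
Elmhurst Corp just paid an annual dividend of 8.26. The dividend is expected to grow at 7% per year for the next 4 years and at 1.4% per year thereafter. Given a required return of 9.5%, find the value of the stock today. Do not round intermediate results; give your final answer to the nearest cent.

D_1 = 8.83820
D_2 = 9.45687
D_3 = 10.11886
D_4 = 10.82718
Terminal value at year 4: TV = D_4×(1+g_2)/(r−g_2) = 10.97876/0.081 = 135.54019
P_0 = D_1/(1+r)^1 + D_2/(1+r)^2 + D_3/(1+r)^3 + D_4/(1+r)^4 + TV/(1+r)^4
    = 8.07142 + 7.88714 + 7.70707 + 7.53110 + 94.27827 = 125.47499

125.47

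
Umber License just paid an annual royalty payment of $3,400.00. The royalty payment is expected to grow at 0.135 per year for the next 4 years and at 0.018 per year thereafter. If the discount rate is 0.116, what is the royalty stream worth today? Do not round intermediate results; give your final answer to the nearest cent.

$51974.48

D_1 = 3859.00000
D_2 = 4379.96500
D_3 = 4971.26027
D_4 = 5642.38041
Terminal value at year 4: TV = D_4×(1+g_2)/(r−g_2) = 5743.94326/0.098 = 58611.66591
P_0 = D_1/(1+r)^1 + D_2/(1+r)^2 + D_3/(1+r)^3 + D_4/(1+r)^4 + TV/(1+r)^4
    = 3457.88530 + 3516.75611 + 3576.62920 + 3637.52163 + 37785.68390 = 51974.47614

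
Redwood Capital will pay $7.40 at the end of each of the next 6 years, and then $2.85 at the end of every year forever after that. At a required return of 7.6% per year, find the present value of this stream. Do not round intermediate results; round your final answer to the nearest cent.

$58.79

PV of 6-year annuity: $7.40 × [1 − (1+0.076)^−6] / 0.076 = 34.62842
Perpetuity value at year 6: $2.85 / 0.076 = 37.50000
PV of perpetuity: 37.50000 / (1+0.076)^6 = 24.16338
Total PV = 34.62842 + 24.16338 = 58.79180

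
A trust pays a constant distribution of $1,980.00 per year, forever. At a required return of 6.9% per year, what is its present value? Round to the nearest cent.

$28695.65

Level perpetuity: PV = C / r = $1,980.00 / 0.069 = $28,695.65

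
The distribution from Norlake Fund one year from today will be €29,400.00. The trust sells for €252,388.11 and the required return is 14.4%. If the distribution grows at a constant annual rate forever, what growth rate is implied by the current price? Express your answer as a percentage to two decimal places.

2.75%

P = D₁/(r−g) ⇒ g = r − D₁/P = 0.144 − €29,400.00/€252,388.11 = 0.027513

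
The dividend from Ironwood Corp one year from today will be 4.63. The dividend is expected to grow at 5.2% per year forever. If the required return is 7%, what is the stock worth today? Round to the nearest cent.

257.22

Growing perpetuity: P = D₁ / (r − g) = 4.6300 / (0.07 − 0.052) = 257.22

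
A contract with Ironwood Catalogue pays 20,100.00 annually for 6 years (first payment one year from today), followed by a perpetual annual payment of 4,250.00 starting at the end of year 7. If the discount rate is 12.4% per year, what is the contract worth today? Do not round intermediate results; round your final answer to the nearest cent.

PV of 6-year annuity: 20,100.00 × [1 − (1+0.124)^−6] / 0.124 = 81711.49863
Perpetuity value at year 6: 4,250.00 / 0.124 = 34274.19355
PV of perpetuity: 34274.19355 / (1+0.124)^6 = 16996.88662
Total PV = 81711.49863 + 16996.88662 = 98708.38526

98708.39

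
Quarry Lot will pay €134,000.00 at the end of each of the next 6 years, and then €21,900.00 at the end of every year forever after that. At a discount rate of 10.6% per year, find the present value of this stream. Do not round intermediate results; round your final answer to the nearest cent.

PV of 6-year annuity: €134,000.00 × [1 − (1+0.106)^−6] / 0.106 = 573484.79369
Perpetuity value at year 6: €21,900.00 / 0.106 = 206603.77358
PV of perpetuity: 206603.77358 / (1+0.106)^6 = 112877.52745
Total PV = 573484.79369 + 112877.52745 = 686362.32114

€686362.32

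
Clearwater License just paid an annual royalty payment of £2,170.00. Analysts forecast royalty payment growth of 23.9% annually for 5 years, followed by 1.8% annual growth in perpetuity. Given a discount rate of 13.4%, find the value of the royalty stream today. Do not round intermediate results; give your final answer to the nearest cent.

£43913.88

D_1 = 2688.63000
D_2 = 3331.21257
D_3 = 4127.37237
D_4 = 5113.81437
D_5 = 6336.01601
Terminal value at year 5: TV = D_5×(1+g_2)/(r−g_2) = 6450.06429/0.116 = 55604.00254
P_0 = D_1/(1+r)^1 + D_2/(1+r)^2 + D_3/(1+r)^3 + D_4/(1+r)^4 + D_5/(1+r)^5 + TV/(1+r)^5
    = 2370.92593 + 2590.45610 + 2830.31315 + 3092.37918 + 3378.71059 + 29651.09810 = 43913.88306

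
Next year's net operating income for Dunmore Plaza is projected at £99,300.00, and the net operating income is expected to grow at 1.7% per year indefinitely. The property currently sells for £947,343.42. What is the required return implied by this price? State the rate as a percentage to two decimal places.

P = D₁/(r − g) ⇒ r = D₁/P + g = £99,300.0000/£947,343.42 + 0.017 = 0.104819 + 0.017 = 0.121819

12.18%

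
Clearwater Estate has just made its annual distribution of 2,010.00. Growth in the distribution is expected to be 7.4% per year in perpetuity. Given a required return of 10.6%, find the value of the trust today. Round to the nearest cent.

67460.63

D₁ = D₀ × (1 + g) = 2,010.00 × 1.074 = 2,158.7400
Growing perpetuity: P = D₁ / (r − g) = 2,158.7400 / (0.106 − 0.074) = 67,460.63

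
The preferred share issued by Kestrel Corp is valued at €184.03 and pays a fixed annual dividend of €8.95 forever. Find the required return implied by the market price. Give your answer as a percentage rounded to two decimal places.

4.86%

P = C/r ⇒ r = C/P = €8.95/€184.03 = 0.048633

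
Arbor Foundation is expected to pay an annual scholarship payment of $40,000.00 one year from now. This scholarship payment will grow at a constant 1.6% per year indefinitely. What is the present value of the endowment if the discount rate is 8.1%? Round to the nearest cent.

$615384.62

Growing perpetuity: P = D₁ / (r − g) = $40,000.0000 / (0.081 − 0.016) = $615,384.62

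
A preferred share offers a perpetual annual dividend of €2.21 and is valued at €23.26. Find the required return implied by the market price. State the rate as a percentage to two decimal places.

P = C/r ⇒ r = C/P = €2.21/€23.26 = 0.095013

9.50%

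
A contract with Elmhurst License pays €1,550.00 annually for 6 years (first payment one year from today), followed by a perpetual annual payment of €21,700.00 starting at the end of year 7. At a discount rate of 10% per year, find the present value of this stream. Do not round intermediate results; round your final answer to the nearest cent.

€129241.50

PV of 6-year annuity: €1,550.00 × [1 − (1+0.1)^−6] / 0.1 = 6750.65408
Perpetuity value at year 6: €21,700.00 / 0.1 = 217000.00000
PV of perpetuity: 217000.00000 / (1+0.1)^6 = 122490.84282
Total PV = 6750.65408 + 122490.84282 = 129241.49691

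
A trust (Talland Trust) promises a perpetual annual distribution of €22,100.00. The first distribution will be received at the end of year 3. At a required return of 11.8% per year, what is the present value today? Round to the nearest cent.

€149839.62

Value at end of year 2: C / r = €22,100.00 / 0.118 = €187,288.1356
Discount to today: PV = €187,288.1356 / (1 + 0.118)^2 = €187,288.1356 / 1.249924 = €149,839.62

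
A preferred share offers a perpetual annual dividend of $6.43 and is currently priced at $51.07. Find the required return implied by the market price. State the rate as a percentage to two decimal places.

12.59%

P = C/r ⇒ r = C/P = $6.43/$51.07 = 0.125906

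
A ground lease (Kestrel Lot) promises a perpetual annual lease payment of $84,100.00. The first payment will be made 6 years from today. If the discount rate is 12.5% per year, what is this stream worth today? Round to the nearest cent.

Value at end of year 5: C / r = $84,100.00 / 0.125 = $672,800.0000
Discount to today: PV = $672,800.0000 / (1 + 0.125)^5 = $672,800.0000 / 1.802032 = $373,356.20

$373356.20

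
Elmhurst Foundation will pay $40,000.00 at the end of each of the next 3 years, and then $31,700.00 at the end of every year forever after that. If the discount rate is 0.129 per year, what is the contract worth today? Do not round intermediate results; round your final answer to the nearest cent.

PV of 3-year annuity: $40,000.00 × [1 − (1+0.129)^−3] / 0.129 = 94606.70393
Perpetuity value at year 3: $31,700.00 / 0.129 = 245736.43411
PV of perpetuity: 245736.43411 / (1+0.129)^3 = 170760.62125
Total PV = 94606.70393 + 170760.62125 = 265367.32517

$265367.33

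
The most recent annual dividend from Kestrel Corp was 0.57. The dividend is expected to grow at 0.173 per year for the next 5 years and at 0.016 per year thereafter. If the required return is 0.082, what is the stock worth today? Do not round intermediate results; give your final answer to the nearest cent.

16.79

D_1 = 0.66861
D_2 = 0.78428
D_3 = 0.91996
D_4 = 1.07911
D_5 = 1.26580
Terminal value at year 5: TV = D_5×(1+g_2)/(r−g_2) = 1.28605/0.066 = 19.48564
P_0 = D_1/(1+r)^1 + D_2/(1+r)^2 + D_3/(1+r)^3 + D_4/(1+r)^4 + D_5/(1+r)^5 + TV/(1+r)^5
    = 0.61794 + 0.66991 + 0.72625 + 0.78733 + 0.85355 + 13.13949 = 16.79447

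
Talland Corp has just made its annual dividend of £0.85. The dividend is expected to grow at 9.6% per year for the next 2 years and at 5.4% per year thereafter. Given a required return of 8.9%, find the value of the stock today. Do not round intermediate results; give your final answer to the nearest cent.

D_1 = 0.93160
D_2 = 1.02103
Terminal value at year 2: TV = D_2×(1+g_2)/(r−g_2) = 1.07617/0.035 = 30.74770
P_0 = D_1/(1+r)^1 + D_2/(1+r)^2 + TV/(1+r)^2
    = 0.85546 + 0.86096 + 25.92727 = 27.64370

£27.64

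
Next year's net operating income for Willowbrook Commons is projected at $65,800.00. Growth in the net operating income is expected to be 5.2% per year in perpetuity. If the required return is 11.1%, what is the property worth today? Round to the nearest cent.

Growing perpetuity: P = D₁ / (r − g) = $65,800.0000 / (0.111 − 0.052) = $1,115,254.24

$1115254.24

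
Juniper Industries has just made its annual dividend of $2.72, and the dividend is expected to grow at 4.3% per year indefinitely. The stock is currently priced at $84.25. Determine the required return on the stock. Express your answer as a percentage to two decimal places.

D₁ = $2.72 × 1.043 = $2.8370
P = D₁/(r − g) ⇒ r = D₁/P + g = $2.8370/$84.25 + 0.043 = 0.033673 + 0.043 = 0.076673

7.67%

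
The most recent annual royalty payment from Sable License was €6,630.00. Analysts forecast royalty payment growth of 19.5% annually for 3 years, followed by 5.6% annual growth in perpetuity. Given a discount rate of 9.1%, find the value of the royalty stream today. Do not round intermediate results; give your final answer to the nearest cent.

D_1 = 7922.85000
D_2 = 9467.80575
D_3 = 11314.02787
Terminal value at year 3: TV = D_3×(1+g_2)/(r−g_2) = 11947.61343/0.035 = 341360.38377
P_0 = D_1/(1+r)^1 + D_2/(1+r)^2 + D_3/(1+r)^3 + TV/(1+r)^3
    = 7262.00733 + 7954.26101 + 8712.50404 + 262868.69332 = 286797.46571

€286797.47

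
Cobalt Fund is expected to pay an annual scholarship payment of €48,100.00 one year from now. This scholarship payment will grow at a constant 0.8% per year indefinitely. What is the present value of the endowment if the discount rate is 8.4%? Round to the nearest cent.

Growing perpetuity: P = D₁ / (r − g) = €48,100.0000 / (0.084 − 0.008) = €632,894.74

€632894.74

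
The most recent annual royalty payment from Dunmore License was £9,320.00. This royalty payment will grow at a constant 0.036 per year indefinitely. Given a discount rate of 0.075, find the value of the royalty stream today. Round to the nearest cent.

£247577.44

D₁ = D₀ × (1 + g) = £9,320.00 × 1.036 = £9,655.5200
Growing perpetuity: P = D₁ / (r − g) = £9,655.5200 / (0.075 − 0.036) = £247,577.44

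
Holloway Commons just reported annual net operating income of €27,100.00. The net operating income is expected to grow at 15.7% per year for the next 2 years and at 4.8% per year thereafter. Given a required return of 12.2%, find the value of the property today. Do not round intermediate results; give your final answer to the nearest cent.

€464874.93

D_1 = 31354.70000
D_2 = 36277.38790
Terminal value at year 2: TV = D_2×(1+g_2)/(r−g_2) = 38018.70252/0.074 = 513766.25026
P_0 = D_1/(1+r)^1 + D_2/(1+r)^2 + TV/(1+r)^2
    = 27945.36542 + 28817.10142 + 408112.46331 = 464874.93014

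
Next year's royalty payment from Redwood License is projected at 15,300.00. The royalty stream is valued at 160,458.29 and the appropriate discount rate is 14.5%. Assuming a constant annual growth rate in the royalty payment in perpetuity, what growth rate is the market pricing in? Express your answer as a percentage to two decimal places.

4.96%

P = D₁/(r−g) ⇒ g = r − D₁/P = 0.145 − 15,300.00/160,458.29 = 0.049648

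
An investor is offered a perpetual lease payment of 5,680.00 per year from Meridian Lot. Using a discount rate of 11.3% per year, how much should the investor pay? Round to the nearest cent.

Level perpetuity: PV = C / r = 5,680.00 / 0.113 = 50,265.49

50265.49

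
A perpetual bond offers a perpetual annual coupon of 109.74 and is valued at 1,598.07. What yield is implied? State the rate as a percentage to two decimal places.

P = C/r ⇒ r = C/P = 109.74/1,598.07 = 0.068670

6.87%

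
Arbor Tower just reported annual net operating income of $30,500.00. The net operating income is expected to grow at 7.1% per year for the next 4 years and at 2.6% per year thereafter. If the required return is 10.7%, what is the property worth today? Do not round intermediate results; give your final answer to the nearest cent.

$450875.98

D_1 = 32665.50000
D_2 = 34984.75050
D_3 = 37468.66779
D_4 = 40128.94320
Terminal value at year 4: TV = D_4×(1+g_2)/(r−g_2) = 41172.29572/0.081 = 508299.94718
P_0 = D_1/(1+r)^1 + D_2/(1+r)^2 + D_3/(1+r)^3 + D_4/(1+r)^4 + TV/(1+r)^4
    = 29508.13008 + 28548.51609 + 27620.10907 + 26721.89414 + 338477.32575 = 450875.97514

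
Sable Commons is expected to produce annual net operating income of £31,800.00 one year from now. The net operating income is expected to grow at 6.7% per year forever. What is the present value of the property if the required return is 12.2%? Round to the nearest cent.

Growing perpetuity: P = D₁ / (r − g) = £31,800.0000 / (0.122 − 0.067) = £578,181.82

£578181.82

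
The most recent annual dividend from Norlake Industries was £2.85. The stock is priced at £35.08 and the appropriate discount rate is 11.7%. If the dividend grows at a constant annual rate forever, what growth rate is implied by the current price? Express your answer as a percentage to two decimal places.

P = D₀(1+g)/(r−g) ⇒ P(r−g) = D₀(1+g) ⇒ g(P+D₀) = P·r − D₀
g = (P·r − D₀)/(P + D₀) = (£35.08×0.117 − £2.85) / (£35.08 + £2.85) = 0.033070

3.31%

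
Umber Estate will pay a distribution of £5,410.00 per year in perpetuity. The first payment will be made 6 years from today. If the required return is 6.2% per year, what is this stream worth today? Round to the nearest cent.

Value at end of year 5: C / r = £5,410.00 / 0.062 = £87,258.0645
Discount to today: PV = £87,258.0645 / (1 + 0.062)^5 = £87,258.0645 / 1.350898 = £64,592.63

£64592.63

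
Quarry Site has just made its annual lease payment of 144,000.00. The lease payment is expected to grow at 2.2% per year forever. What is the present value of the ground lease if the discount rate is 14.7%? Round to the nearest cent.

D₁ = D₀ × (1 + g) = 144,000.00 × 1.022 = 147,168.0000
Growing perpetuity: P = D₁ / (r − g) = 147,168.0000 / (0.147 − 0.022) = 1,177,344.00

1177344.00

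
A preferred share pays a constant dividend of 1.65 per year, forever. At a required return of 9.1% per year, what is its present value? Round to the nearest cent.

Level perpetuity: PV = C / r = 1.65 / 0.091 = 18.13

18.13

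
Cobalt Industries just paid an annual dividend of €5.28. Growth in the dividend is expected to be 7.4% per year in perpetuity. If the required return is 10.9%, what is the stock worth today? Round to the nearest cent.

€162.02

D₁ = D₀ × (1 + g) = €5.28 × 1.074 = €5.6707
Growing perpetuity: P = D₁ / (r − g) = €5.6707 / (0.109 − 0.074) = €162.02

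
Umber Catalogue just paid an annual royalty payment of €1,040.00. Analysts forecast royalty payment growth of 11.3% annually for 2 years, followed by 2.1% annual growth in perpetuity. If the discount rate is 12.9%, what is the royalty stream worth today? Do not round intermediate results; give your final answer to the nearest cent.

€11591.15

D_1 = 1157.52000
D_2 = 1288.31976
Terminal value at year 2: TV = D_2×(1+g_2)/(r−g_2) = 1315.37447/0.108 = 12179.39329
P_0 = D_1/(1+r)^1 + D_2/(1+r)^2 + TV/(1+r)^2
    = 1025.26129 + 1010.73146 + 9555.15575 = 11591.14851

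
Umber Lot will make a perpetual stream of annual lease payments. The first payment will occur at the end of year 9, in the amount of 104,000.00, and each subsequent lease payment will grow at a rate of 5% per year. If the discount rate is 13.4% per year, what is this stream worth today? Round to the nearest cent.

Value at end of year 8: C₁ / (r − g) = 104,000.00 / (0.134 − 0.05) = 1,238,095.2381
Discount to today: PV = 1,238,095.2381 / (1 + 0.134)^8 = 1,238,095.2381 / 2.734667 = 452,740.78

452740.78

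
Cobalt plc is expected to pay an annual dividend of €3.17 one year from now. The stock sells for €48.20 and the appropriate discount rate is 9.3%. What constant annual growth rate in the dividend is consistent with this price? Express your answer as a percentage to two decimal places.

P = D₁/(r−g) ⇒ g = r − D₁/P = 0.093 − €3.17/€48.20 = 0.027232

2.72%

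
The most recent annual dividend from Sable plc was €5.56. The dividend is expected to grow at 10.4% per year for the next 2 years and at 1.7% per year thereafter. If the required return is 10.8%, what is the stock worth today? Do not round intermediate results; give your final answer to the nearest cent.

€72.75

D_1 = 6.13824
D_2 = 6.77662
Terminal value at year 2: TV = D_2×(1+g_2)/(r−g_2) = 6.89182/0.091 = 75.73428
P_0 = D_1/(1+r)^1 + D_2/(1+r)^2 + TV/(1+r)^2
    = 5.53993 + 5.51993 + 61.68975 = 72.74960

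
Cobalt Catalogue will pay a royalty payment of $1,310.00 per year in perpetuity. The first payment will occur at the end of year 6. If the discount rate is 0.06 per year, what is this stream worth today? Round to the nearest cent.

Value at end of year 5: C / r = $1,310.00 / 0.06 = $21,833.3333
Discount to today: PV = $21,833.3333 / (1 + 0.06)^5 = $21,833.3333 / 1.338226 = $16,315.14

$16315.14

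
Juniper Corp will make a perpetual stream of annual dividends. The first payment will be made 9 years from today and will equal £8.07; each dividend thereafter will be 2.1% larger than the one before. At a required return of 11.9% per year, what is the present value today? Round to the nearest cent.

£33.50

Value at end of year 8: C₁ / (r − g) = £8.07 / (0.119 − 0.021) = £82.3469
Discount to today: PV = £82.3469 / (1 + 0.119)^8 = £82.3469 / 2.458333 = £33.50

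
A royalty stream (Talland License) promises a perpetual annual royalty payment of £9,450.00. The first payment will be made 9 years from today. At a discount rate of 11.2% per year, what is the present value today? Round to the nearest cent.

Value at end of year 8: C / r = £9,450.00 / 0.112 = £84,375.0000
Discount to today: PV = £84,375.0000 / (1 + 0.112)^8 = £84,375.0000 / 2.337967 = £36,089.05

£36089.05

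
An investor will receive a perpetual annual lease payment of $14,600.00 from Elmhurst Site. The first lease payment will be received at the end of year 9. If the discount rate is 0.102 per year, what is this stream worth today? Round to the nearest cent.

Value at end of year 8: C / r = $14,600.00 / 0.102 = $143,137.2549
Discount to today: PV = $143,137.2549 / (1 + 0.102)^8 = $143,137.2549 / 2.174967 = $65,811.22

$65811.22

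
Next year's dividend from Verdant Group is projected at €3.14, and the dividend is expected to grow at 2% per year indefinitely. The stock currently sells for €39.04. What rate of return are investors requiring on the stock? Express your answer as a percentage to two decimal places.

P = D₁/(r − g) ⇒ r = D₁/P + g = €3.1400/€39.04 + 0.02 = 0.080430 + 0.02 = 0.100430

10.04%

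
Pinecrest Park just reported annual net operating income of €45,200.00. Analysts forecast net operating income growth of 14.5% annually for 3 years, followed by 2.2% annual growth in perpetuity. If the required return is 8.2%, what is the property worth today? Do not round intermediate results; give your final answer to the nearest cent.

€1064386.33

D_1 = 51754.00000
D_2 = 59258.33000
D_3 = 67850.78785
Terminal value at year 3: TV = D_3×(1+g_2)/(r−g_2) = 69343.50518/0.06 = 1155725.08638
P_0 = D_1/(1+r)^1 + D_2/(1+r)^2 + D_3/(1+r)^3 + TV/(1+r)^3
    = 47831.79298 + 50616.82344 + 53564.01371 + 912373.70019 = 1064386.33031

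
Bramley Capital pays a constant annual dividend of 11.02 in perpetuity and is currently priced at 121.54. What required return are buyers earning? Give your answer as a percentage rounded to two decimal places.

P = C/r ⇒ r = C/P = 11.02/121.54 = 0.090670

9.07%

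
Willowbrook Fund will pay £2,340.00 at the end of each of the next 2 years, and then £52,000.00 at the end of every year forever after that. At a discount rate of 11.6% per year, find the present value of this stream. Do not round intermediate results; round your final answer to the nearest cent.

£363904.71

PV of 2-year annuity: £2,340.00 × [1 − (1+0.116)^−2] / 0.116 = 3975.60412
Perpetuity value at year 2: £52,000.00 / 0.116 = 448275.86207
PV of perpetuity: 448275.86207 / (1+0.116)^2 = 359929.10393
Total PV = 3975.60412 + 359929.10393 = 363904.70805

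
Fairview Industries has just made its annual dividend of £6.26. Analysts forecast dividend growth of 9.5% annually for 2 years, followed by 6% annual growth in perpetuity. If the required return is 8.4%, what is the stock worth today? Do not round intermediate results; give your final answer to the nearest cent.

D_1 = 6.85470
D_2 = 7.50590
Terminal value at year 2: TV = D_2×(1+g_2)/(r−g_2) = 7.95625/0.024 = 331.51043
P_0 = D_1/(1+r)^1 + D_2/(1+r)^2 + TV/(1+r)^2
    = 6.32352 + 6.38769 + 282.12309 = 294.83431

£294.83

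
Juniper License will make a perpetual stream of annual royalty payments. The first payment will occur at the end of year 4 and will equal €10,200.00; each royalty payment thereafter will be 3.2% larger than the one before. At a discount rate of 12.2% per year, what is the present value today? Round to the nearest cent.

€80237.81

Value at end of year 3: C₁ / (r − g) = €10,200.00 / (0.122 − 0.032) = €113,333.3333
Discount to today: PV = €113,333.3333 / (1 + 0.122)^3 = €113,333.3333 / 1.412468 = €80,237.81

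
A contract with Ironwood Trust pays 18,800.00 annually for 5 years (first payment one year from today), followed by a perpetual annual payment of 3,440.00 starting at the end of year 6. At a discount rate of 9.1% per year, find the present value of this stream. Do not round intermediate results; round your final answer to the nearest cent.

97392.54

PV of 5-year annuity: 18,800.00 × [1 − (1+0.091)^−5] / 0.091 = 72936.10035
Perpetuity value at year 5: 3,440.00 / 0.091 = 37802.19780
PV of perpetuity: 37802.19780 / (1+0.091)^5 = 24456.44327
Total PV = 72936.10035 + 24456.44327 = 97392.54362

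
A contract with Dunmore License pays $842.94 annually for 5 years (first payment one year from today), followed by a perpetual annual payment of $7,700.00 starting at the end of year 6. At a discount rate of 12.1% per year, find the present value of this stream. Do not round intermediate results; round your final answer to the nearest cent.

$38979.31

PV of 5-year annuity: $842.94 × [1 − (1+0.121)^−5] / 0.121 = 3031.09749
Perpetuity value at year 5: $7,700.00 / 0.121 = 63636.36364
PV of perpetuity: 63636.36364 / (1+0.121)^5 = 35948.21181
Total PV = 3031.09749 + 35948.21181 = 38979.30930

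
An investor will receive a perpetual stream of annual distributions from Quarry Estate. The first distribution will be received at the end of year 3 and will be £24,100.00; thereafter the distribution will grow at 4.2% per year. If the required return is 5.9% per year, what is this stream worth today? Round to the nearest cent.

Value at end of year 2: C₁ / (r − g) = £24,100.00 / (0.059 − 0.042) = £1,417,647.0588
Discount to today: PV = £1,417,647.0588 / (1 + 0.059)^2 = £1,417,647.0588 / 1.121481 = £1,264,084.78

£1264084.78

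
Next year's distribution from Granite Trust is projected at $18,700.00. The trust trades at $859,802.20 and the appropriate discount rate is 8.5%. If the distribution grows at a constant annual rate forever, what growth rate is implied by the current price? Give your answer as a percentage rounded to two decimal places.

P = D₁/(r−g) ⇒ g = r − D₁/P = 0.085 − $18,700.00/$859,802.20 = 0.063251

6.33%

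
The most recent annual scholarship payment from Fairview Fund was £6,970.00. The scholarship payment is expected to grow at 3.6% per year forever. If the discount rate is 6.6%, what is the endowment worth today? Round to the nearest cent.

D₁ = D₀ × (1 + g) = £6,970.00 × 1.036 = £7,220.9200
Growing perpetuity: P = D₁ / (r − g) = £7,220.9200 / (0.066 − 0.036) = £240,697.33

£240697.33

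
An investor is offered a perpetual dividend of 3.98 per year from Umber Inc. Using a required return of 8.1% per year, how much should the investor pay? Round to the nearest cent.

Level perpetuity: PV = C / r = 3.98 / 0.081 = 49.14

49.14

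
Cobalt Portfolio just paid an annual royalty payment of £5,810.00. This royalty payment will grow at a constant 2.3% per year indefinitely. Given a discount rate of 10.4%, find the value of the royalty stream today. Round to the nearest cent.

D₁ = D₀ × (1 + g) = £5,810.00 × 1.023 = £5,943.6300
Growing perpetuity: P = D₁ / (r − g) = £5,943.6300 / (0.104 − 0.023) = £73,378.15

£73378.15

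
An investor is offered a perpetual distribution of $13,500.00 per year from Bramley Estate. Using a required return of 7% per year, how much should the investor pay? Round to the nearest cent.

$192857.14

Level perpetuity: PV = C / r = $13,500.00 / 0.07 = $192,857.14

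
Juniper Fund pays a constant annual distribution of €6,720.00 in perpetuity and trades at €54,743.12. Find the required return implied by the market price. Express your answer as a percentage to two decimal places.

12.28%

P = C/r ⇒ r = C/P = €6,720.00/€54,743.12 = 0.122755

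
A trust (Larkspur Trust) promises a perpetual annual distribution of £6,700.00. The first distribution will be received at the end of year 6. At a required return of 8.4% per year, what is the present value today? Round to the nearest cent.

Value at end of year 5: C / r = £6,700.00 / 0.084 = £79,761.9048
Discount to today: PV = £79,761.9048 / (1 + 0.084)^5 = £79,761.9048 / 1.496740 = £53,290.42

£53290.42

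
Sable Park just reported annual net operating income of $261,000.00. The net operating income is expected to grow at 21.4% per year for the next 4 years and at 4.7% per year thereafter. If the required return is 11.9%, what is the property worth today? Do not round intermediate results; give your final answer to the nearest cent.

D_1 = 316854.00000
D_2 = 384660.75600
D_3 = 466978.15778
D_4 = 566911.48355
Terminal value at year 4: TV = D_4×(1+g_2)/(r−g_2) = 593556.32328/0.072 = 8243837.82329
P_0 = D_1/(1+r)^1 + D_2/(1+r)^2 + D_3/(1+r)^3 + D_4/(1+r)^4 + TV/(1+r)^4
    = 283158.17694 + 307197.52172 + 333277.74028 + 361572.09714 + 5257860.91258 = 6543066.44867

$6543066.45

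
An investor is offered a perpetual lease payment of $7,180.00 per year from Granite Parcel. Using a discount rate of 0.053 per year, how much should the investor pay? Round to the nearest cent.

Level perpetuity: PV = C / r = $7,180.00 / 0.053 = $135,471.70

$135471.70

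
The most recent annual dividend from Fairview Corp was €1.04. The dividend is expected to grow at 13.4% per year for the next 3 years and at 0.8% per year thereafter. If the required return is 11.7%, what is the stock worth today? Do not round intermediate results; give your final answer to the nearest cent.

D_1 = 1.17936
D_2 = 1.33739
D_3 = 1.51661
Terminal value at year 3: TV = D_3×(1+g_2)/(r−g_2) = 1.52874/0.109 = 14.02512
P_0 = D_1/(1+r)^1 + D_2/(1+r)^2 + D_3/(1+r)^3 + TV/(1+r)^3
    = 1.05583 + 1.07190 + 1.08821 + 10.06345 = 13.27939

€13.28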